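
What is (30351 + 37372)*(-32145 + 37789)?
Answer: 382228612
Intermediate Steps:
(30351 + 37372)*(-32145 + 37789) = 67723*5644 = 382228612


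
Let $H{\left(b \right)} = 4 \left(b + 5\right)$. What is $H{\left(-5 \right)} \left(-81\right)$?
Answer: $0$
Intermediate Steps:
$H{\left(b \right)} = 20 + 4 b$ ($H{\left(b \right)} = 4 \left(5 + b\right) = 20 + 4 b$)
$H{\left(-5 \right)} \left(-81\right) = \left(20 + 4 \left(-5\right)\right) \left(-81\right) = \left(20 - 20\right) \left(-81\right) = 0 \left(-81\right) = 0$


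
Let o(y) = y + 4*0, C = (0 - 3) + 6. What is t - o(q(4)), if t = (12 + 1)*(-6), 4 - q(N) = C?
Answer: -79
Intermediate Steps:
C = 3 (C = -3 + 6 = 3)
q(N) = 1 (q(N) = 4 - 1*3 = 4 - 3 = 1)
o(y) = y (o(y) = y + 0 = y)
t = -78 (t = 13*(-6) = -78)
t - o(q(4)) = -78 - 1*1 = -78 - 1 = -79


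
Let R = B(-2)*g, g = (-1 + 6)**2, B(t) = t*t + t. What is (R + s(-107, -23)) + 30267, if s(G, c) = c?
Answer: 30294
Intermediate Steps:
B(t) = t + t**2 (B(t) = t**2 + t = t + t**2)
g = 25 (g = 5**2 = 25)
R = 50 (R = -2*(1 - 2)*25 = -2*(-1)*25 = 2*25 = 50)
(R + s(-107, -23)) + 30267 = (50 - 23) + 30267 = 27 + 30267 = 30294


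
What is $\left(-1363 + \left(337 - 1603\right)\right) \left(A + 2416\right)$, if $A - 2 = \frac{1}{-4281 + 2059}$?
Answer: $- \frac{1284098005}{202} \approx -6.3569 \cdot 10^{6}$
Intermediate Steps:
$A = \frac{4443}{2222}$ ($A = 2 + \frac{1}{-4281 + 2059} = 2 + \frac{1}{-2222} = 2 - \frac{1}{2222} = \frac{4443}{2222} \approx 1.9995$)
$\left(-1363 + \left(337 - 1603\right)\right) \left(A + 2416\right) = \left(-1363 + \left(337 - 1603\right)\right) \left(\frac{4443}{2222} + 2416\right) = \left(-1363 - 1266\right) \frac{5372795}{2222} = \left(-2629\right) \frac{5372795}{2222} = - \frac{1284098005}{202}$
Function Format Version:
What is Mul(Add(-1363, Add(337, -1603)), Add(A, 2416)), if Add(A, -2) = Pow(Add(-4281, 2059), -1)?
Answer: Rational(-1284098005, 202) ≈ -6.3569e+6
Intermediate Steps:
A = Rational(4443, 2222) (A = Add(2, Pow(Add(-4281, 2059), -1)) = Add(2, Pow(-2222, -1)) = Add(2, Rational(-1, 2222)) = Rational(4443, 2222) ≈ 1.9995)
Mul(Add(-1363, Add(337, -1603)), Add(A, 2416)) = Mul(Add(-1363, Add(337, -1603)), Add(Rational(4443, 2222), 2416)) = Mul(Add(-1363, -1266), Rational(5372795, 2222)) = Mul(-2629, Rational(5372795, 2222)) = Rational(-1284098005, 202)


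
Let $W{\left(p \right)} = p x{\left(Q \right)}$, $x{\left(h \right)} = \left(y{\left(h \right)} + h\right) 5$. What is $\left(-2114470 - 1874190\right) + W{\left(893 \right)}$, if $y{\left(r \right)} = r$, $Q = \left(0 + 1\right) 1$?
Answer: $-3979730$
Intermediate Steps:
$Q = 1$ ($Q = 1 \cdot 1 = 1$)
$x{\left(h \right)} = 10 h$ ($x{\left(h \right)} = \left(h + h\right) 5 = 2 h 5 = 10 h$)
$W{\left(p \right)} = 10 p$ ($W{\left(p \right)} = p 10 \cdot 1 = p 10 = 10 p$)
$\left(-2114470 - 1874190\right) + W{\left(893 \right)} = \left(-2114470 - 1874190\right) + 10 \cdot 893 = -3988660 + 8930 = -3979730$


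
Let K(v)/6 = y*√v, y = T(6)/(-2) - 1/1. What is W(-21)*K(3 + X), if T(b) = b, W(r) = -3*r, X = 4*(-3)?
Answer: -4536*I ≈ -4536.0*I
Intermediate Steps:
X = -12
y = -4 (y = 6/(-2) - 1/1 = 6*(-½) - 1*1 = -3 - 1 = -4)
K(v) = -24*√v (K(v) = 6*(-4*√v) = -24*√v)
W(-21)*K(3 + X) = (-3*(-21))*(-24*√(3 - 12)) = 63*(-72*I) = -4536*I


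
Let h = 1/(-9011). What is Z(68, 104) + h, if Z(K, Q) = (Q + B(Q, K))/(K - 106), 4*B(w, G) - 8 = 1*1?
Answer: -3829827/1369672 ≈ -2.7962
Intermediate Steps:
h = -1/9011 ≈ -0.00011098
B(w, G) = 9/4 (B(w, G) = 2 + (1*1)/4 = 2 + (1/4)*1 = 2 + 1/4 = 9/4)
Z(K, Q) = (9/4 + Q)/(-106 + K) (Z(K, Q) = (Q + 9/4)/(K - 106) = (9/4 + Q)/(-106 + K))
Z(68, 104) + h = (9/4 + 104)/(-106 + 68) - 1/9011 = (425/4)/(-38) - 1/9011 = -1/38*425/4 - 1/9011 = -425/152 - 1/9011 = -3829827/1369672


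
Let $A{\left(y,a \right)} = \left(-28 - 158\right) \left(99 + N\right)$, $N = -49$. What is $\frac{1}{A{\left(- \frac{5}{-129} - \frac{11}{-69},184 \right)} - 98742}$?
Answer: $- \frac{1}{108042} \approx -9.2557 \cdot 10^{-6}$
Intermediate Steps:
$A{\left(y,a \right)} = -9300$ ($A{\left(y,a \right)} = \left(-28 - 158\right) \left(99 - 49\right) = \left(-186\right) 50 = -9300$)
$\frac{1}{A{\left(- \frac{5}{-129} - \frac{11}{-69},184 \right)} - 98742} = \frac{1}{-9300 - 98742} = \frac{1}{-108042} = - \frac{1}{108042}$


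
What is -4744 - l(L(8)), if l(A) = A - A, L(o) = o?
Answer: -4744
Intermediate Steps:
l(A) = 0
-4744 - l(L(8)) = -4744 - 1*0 = -4744 + 0 = -4744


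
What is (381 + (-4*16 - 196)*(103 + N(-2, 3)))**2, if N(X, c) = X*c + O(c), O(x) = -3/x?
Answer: 604127241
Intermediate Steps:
N(X, c) = -3/c + X*c (N(X, c) = X*c - 3/c = -3/c + X*c)
(381 + (-4*16 - 196)*(103 + N(-2, 3)))**2 = (381 + (-4*16 - 196)*(103 + (-3/3 - 2*3)))**2 = (381 + (-64 - 196)*(103 + (-3*1/3 - 6)))**2 = (381 - 260*(103 + (-1 - 6)))**2 = (381 - 260*(103 - 7))**2 = (381 - 260*96)**2 = (381 - 24960)**2 = (-24579)**2 = 604127241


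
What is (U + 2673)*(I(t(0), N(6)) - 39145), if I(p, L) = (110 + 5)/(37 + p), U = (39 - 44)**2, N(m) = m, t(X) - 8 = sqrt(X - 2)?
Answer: 13490*(-7829*sqrt(2) + 352282*I)/(sqrt(2) - 45*I) ≈ -1.0561e+8 - 216.47*I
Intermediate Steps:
t(X) = 8 + sqrt(-2 + X) (t(X) = 8 + sqrt(X - 2) = 8 + sqrt(-2 + X))
U = 25 (U = (-5)**2 = 25)
I(p, L) = 115/(37 + p)
(U + 2673)*(I(t(0), N(6)) - 39145) = (25 + 2673)*(115/(37 + (8 + sqrt(-2 + 0))) - 39145) = 2698*(115/(37 + (8 + sqrt(-2))) - 39145) = 2698*(115/(37 + (8 + I*sqrt(2))) - 39145) = 2698*(115/(45 + I*sqrt(2)) - 39145) = 2698*(-39145 + 115/(45 + I*sqrt(2))) = -105613210 + 310270/(45 + I*sqrt(2))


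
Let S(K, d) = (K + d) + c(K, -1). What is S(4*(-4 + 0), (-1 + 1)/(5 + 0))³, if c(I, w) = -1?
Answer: -4913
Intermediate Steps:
S(K, d) = -1 + K + d (S(K, d) = (K + d) - 1 = -1 + K + d)
S(4*(-4 + 0), (-1 + 1)/(5 + 0))³ = (-1 + 4*(-4 + 0) + (-1 + 1)/(5 + 0))³ = (-1 + 4*(-4) + 0/5)³ = (-1 - 16 + 0*(⅕))³ = (-1 - 16 + 0)³ = (-17)³ = -4913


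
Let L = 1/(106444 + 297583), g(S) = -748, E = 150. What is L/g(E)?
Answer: -1/302212196 ≈ -3.3089e-9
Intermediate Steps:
L = 1/404027 ≈ 2.4751e-6
L/g(E) = (1/404027)/(-748) = (1/404027)*(-1/748) = -1/302212196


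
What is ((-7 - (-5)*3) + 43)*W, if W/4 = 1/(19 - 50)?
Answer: -204/31 ≈ -6.5806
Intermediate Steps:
W = -4/31 (W = 4/(19 - 50) = 4/(-31) = 4*(-1/31) = -4/31 ≈ -0.12903)
((-7 - (-5)*3) + 43)*W = ((-7 - (-5)*3) + 43)*(-4/31) = ((-7 - 1*(-15)) + 43)*(-4/31) = ((-7 + 15) + 43)*(-4/31) = (8 + 43)*(-4/31) = 51*(-4/31) = -204/31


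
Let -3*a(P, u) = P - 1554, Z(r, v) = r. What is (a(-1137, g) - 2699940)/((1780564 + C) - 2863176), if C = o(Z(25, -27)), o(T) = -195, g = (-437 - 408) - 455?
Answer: 2699043/1082807 ≈ 2.4926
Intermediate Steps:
g = -1300 (g = -845 - 455 = -1300)
C = -195
a(P, u) = 518 - P/3 (a(P, u) = -(P - 1554)/3 = -(-1554 + P)/3 = 518 - P/3)
(a(-1137, g) - 2699940)/((1780564 + C) - 2863176) = ((518 - ⅓*(-1137)) - 2699940)/((1780564 - 195) - 2863176) = ((518 + 379) - 2699940)/(1780369 - 2863176) = (897 - 2699940)/(-1082807) = -2699043*(-1/1082807) = 2699043/1082807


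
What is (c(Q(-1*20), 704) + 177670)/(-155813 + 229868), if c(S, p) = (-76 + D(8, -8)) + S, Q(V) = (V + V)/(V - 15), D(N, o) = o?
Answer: 82874/34559 ≈ 2.3980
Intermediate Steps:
Q(V) = 2*V/(-15 + V) (Q(V) = (2*V)/(-15 + V) = 2*V/(-15 + V))
c(S, p) = -84 + S (c(S, p) = (-76 - 8) + S = -84 + S)
(c(Q(-1*20), 704) + 177670)/(-155813 + 229868) = ((-84 + 2*(-1*20)/(-15 - 1*20)) + 177670)/(-155813 + 229868) = ((-84 + 2*(-20)/(-15 - 20)) + 177670)/74055 = ((-84 + 2*(-20)/(-35)) + 177670)*(1/74055) = ((-84 + 2*(-20)*(-1/35)) + 177670)*(1/74055) = ((-84 + 8/7) + 177670)*(1/74055) = (-580/7 + 177670)*(1/74055) = (1243110/7)*(1/74055) = 82874/34559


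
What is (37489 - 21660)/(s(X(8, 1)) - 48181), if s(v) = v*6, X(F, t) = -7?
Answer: -15829/48223 ≈ -0.32825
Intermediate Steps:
s(v) = 6*v
(37489 - 21660)/(s(X(8, 1)) - 48181) = (37489 - 21660)/(6*(-7) - 48181) = 15829/(-42 - 48181) = 15829/(-48223) = 15829*(-1/48223) = -15829/48223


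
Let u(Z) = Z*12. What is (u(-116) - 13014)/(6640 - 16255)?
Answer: 4802/3205 ≈ 1.4983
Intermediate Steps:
u(Z) = 12*Z
(u(-116) - 13014)/(6640 - 16255) = (12*(-116) - 13014)/(6640 - 16255) = (-1392 - 13014)/(-9615) = -14406*(-1/9615) = 4802/3205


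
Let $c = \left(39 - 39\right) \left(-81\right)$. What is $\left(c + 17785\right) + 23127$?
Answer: $40912$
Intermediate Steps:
$c = 0$ ($c = 0 \left(-81\right) = 0$)
$\left(c + 17785\right) + 23127 = \left(0 + 17785\right) + 23127 = 17785 + 23127 = 40912$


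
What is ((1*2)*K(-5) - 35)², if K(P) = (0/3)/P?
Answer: 1225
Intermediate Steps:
K(P) = 0 (K(P) = (0*(⅓))/P = 0/P = 0)
((1*2)*K(-5) - 35)² = ((1*2)*0 - 35)² = (2*0 - 35)² = (0 - 35)² = (-35)² = 1225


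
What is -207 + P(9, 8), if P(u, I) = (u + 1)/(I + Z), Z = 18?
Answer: -2686/13 ≈ -206.62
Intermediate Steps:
P(u, I) = (1 + u)/(18 + I) (P(u, I) = (u + 1)/(I + 18) = (1 + u)/(18 + I))
-207 + P(9, 8) = -207 + (1 + 9)/(18 + 8) = -207 + 10/26 = -207 + (1/26)*10 = -207 + 5/13 = -2686/13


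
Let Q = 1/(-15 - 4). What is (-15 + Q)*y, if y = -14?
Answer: 4004/19 ≈ 210.74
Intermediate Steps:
Q = -1/19 (Q = 1/(-19) = -1/19 ≈ -0.052632)
(-15 + Q)*y = (-15 - 1/19)*(-14) = -286/19*(-14) = 4004/19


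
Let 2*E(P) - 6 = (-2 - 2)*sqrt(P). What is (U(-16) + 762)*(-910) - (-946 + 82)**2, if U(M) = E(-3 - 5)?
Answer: -1442646 + 3640*I*sqrt(2) ≈ -1.4426e+6 + 5147.7*I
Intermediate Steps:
E(P) = 3 - 2*sqrt(P) (E(P) = 3 + ((-2 - 2)*sqrt(P))/2 = 3 + (-4*sqrt(P))/2 = 3 - 2*sqrt(P))
U(M) = 3 - 4*I*sqrt(2) (U(M) = 3 - 2*sqrt(-3 - 5) = 3 - 4*I*sqrt(2))
(U(-16) + 762)*(-910) - (-946 + 82)**2 = ((3 - 4*I*sqrt(2)) + 762)*(-910) - (-946 + 82)**2 = (765 - 4*I*sqrt(2))*(-910) - 1*(-864)**2 = (-696150 + 3640*I*sqrt(2)) - 1*746496 = (-696150 + 3640*I*sqrt(2)) - 746496 = -1442646 + 3640*I*sqrt(2)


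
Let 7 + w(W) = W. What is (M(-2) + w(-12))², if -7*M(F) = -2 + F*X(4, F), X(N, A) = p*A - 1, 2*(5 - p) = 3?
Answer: 441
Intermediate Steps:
p = 7/2 (p = 5 - ½*3 = 5 - 3/2 = 7/2 ≈ 3.5000)
X(N, A) = -1 + 7*A/2 (X(N, A) = 7*A/2 - 1 = -1 + 7*A/2)
w(W) = -7 + W
M(F) = 2/7 - F*(-1 + 7*F/2)/7 (M(F) = -(-2 + F*(-1 + 7*F/2))/7 = 2/7 - F*(-1 + 7*F/2)/7)
(M(-2) + w(-12))² = ((2/7 - 1/14*(-2)*(-2 + 7*(-2))) + (-7 - 12))² = ((2/7 - 1/14*(-2)*(-2 - 14)) - 19)² = ((2/7 - 1/14*(-2)*(-16)) - 19)² = ((2/7 - 16/7) - 19)² = (-2 - 19)² = (-21)² = 441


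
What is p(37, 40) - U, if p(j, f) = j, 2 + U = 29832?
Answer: -29793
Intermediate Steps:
U = 29830 (U = -2 + 29832 = 29830)
p(37, 40) - U = 37 - 1*29830 = 37 - 29830 = -29793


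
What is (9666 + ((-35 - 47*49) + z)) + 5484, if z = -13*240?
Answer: 9692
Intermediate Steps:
z = -3120
(9666 + ((-35 - 47*49) + z)) + 5484 = (9666 + ((-35 - 47*49) - 3120)) + 5484 = (9666 + ((-35 - 2303) - 3120)) + 5484 = (9666 + (-2338 - 3120)) + 5484 = (9666 - 5458) + 5484 = 4208 + 5484 = 9692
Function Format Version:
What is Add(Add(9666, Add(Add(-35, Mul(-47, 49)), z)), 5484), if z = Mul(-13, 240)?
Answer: 9692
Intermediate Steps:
z = -3120
Add(Add(9666, Add(Add(-35, Mul(-47, 49)), z)), 5484) = Add(Add(9666, Add(Add(-35, Mul(-47, 49)), -3120)), 5484) = Add(Add(9666, Add(Add(-35, -2303), -3120)), 5484) = Add(Add(9666, Add(-2338, -3120)), 5484) = Add(Add(9666, -5458), 5484) = Add(4208, 5484) = 9692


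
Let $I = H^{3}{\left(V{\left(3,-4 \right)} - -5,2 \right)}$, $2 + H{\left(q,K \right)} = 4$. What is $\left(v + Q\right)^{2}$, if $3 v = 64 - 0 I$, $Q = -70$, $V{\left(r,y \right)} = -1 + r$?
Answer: $\frac{21316}{9} \approx 2368.4$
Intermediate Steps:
$H{\left(q,K \right)} = 2$ ($H{\left(q,K \right)} = -2 + 4 = 2$)
$I = 8$ ($I = 2^{3} = 8$)
$v = \frac{64}{3}$ ($v = \frac{64 - 0 \cdot 8}{3} = \frac{64 - 0}{3} = \frac{64 + 0}{3} = \frac{1}{3} \cdot 64 = \frac{64}{3} \approx 21.333$)
$\left(v + Q\right)^{2} = \left(\frac{64}{3} - 70\right)^{2} = \left(- \frac{146}{3}\right)^{2} = \frac{21316}{9}$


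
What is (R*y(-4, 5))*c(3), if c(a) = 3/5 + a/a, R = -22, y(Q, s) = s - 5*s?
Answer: 704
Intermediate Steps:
y(Q, s) = -4*s
c(a) = 8/5 (c(a) = 3*(1/5) + 1 = 3/5 + 1 = 8/5)
(R*y(-4, 5))*c(3) = -(-88)*5*(8/5) = -22*(-20)*(8/5) = 440*(8/5) = 704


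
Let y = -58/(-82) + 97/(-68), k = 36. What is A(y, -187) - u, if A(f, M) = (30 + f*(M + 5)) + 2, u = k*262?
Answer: -12921145/1394 ≈ -9269.1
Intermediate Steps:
u = 9432 (u = 36*262 = 9432)
y = -2005/2788 (y = -58*(-1/82) + 97*(-1/68) = 29/41 - 97/68 = -2005/2788 ≈ -0.71915)
A(f, M) = 32 + f*(5 + M) (A(f, M) = (30 + f*(5 + M)) + 2 = 32 + f*(5 + M))
A(y, -187) - u = (32 + 5*(-2005/2788) - 187*(-2005/2788)) - 1*9432 = (32 - 10025/2788 + 22055/164) - 9432 = 227063/1394 - 9432 = -12921145/1394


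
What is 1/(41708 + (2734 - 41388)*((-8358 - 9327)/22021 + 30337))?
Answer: -22021/25821244282500 ≈ -8.5282e-10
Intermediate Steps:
1/(41708 + (2734 - 41388)*((-8358 - 9327)/22021 + 30337)) = 1/(41708 - 38654*(-17685*1/22021 + 30337)) = 1/(41708 - 38654*(-17685/22021 + 30337)) = 1/(41708 - 38654*668033392/22021) = 1/(41708 - 25822162734368/22021) = 1/(-25821244282500/22021) = -22021/25821244282500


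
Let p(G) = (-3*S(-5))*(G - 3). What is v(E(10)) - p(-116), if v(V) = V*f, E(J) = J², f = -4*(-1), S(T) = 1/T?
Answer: 2357/5 ≈ 471.40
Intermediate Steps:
S(T) = 1/T
f = 4
p(G) = -9/5 + 3*G/5 (p(G) = (-3/(-5))*(G - 3) = (-3*(-⅕))*(-3 + G) = 3*(-3 + G)/5 = -9/5 + 3*G/5)
v(V) = 4*V (v(V) = V*4 = 4*V)
v(E(10)) - p(-116) = 4*10² - (-9/5 + (⅗)*(-116)) = 4*100 - (-9/5 - 348/5) = 400 - 1*(-357/5) = 400 + 357/5 = 2357/5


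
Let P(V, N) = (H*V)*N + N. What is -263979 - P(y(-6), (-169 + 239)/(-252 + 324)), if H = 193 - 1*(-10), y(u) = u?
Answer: -9460649/36 ≈ -2.6280e+5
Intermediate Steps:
H = 203 (H = 193 + 10 = 203)
P(V, N) = N + 203*N*V (P(V, N) = (203*V)*N + N = 203*N*V + N = N + 203*N*V)
-263979 - P(y(-6), (-169 + 239)/(-252 + 324)) = -263979 - (-169 + 239)/(-252 + 324)*(1 + 203*(-6)) = -263979 - 70/72*(1 - 1218) = -263979 - 70*(1/72)*(-1217) = -263979 - 35*(-1217)/36 = -263979 - 1*(-42595/36) = -263979 + 42595/36 = -9460649/36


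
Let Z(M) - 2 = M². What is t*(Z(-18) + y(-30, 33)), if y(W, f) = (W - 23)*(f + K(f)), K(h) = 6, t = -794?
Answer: 1382354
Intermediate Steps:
y(W, f) = (-23 + W)*(6 + f) (y(W, f) = (W - 23)*(f + 6) = (-23 + W)*(6 + f))
Z(M) = 2 + M²
t*(Z(-18) + y(-30, 33)) = -794*((2 + (-18)²) + (-138 - 23*33 + 6*(-30) - 30*33)) = -794*((2 + 324) + (-138 - 759 - 180 - 990)) = -794*(326 - 2067) = -794*(-1741) = 1382354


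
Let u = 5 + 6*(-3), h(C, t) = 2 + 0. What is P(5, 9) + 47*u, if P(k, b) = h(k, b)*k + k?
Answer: -596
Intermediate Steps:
h(C, t) = 2
u = -13 (u = 5 - 18 = -13)
P(k, b) = 3*k (P(k, b) = 2*k + k = 3*k)
P(5, 9) + 47*u = 3*5 + 47*(-13) = 15 - 611 = -596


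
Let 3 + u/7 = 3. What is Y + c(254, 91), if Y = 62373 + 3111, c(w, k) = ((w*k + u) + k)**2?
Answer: 538537509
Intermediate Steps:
u = 0 (u = -21 + 7*3 = -21 + 21 = 0)
c(w, k) = (k + k*w)**2 (c(w, k) = ((w*k + 0) + k)**2 = ((k*w + 0) + k)**2 = (k*w + k)**2 = (k + k*w)**2)
Y = 65484
Y + c(254, 91) = 65484 + 91**2*(1 + 254)**2 = 65484 + 8281*255**2 = 65484 + 8281*65025 = 65484 + 538472025 = 538537509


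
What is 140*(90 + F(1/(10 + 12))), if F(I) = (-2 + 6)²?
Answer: 14840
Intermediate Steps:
F(I) = 16 (F(I) = 4² = 16)
140*(90 + F(1/(10 + 12))) = 140*(90 + 16) = 140*106 = 14840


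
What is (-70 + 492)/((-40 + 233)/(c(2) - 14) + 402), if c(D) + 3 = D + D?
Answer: 5486/5033 ≈ 1.0900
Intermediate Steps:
c(D) = -3 + 2*D (c(D) = -3 + (D + D) = -3 + 2*D)
(-70 + 492)/((-40 + 233)/(c(2) - 14) + 402) = (-70 + 492)/((-40 + 233)/((-3 + 2*2) - 14) + 402) = 422/(193/((-3 + 4) - 14) + 402) = 422/(193/(1 - 14) + 402) = 422/(193/(-13) + 402) = 422/(193*(-1/13) + 402) = 422/(-193/13 + 402) = 422/(5033/13) = 422*(13/5033) = 5486/5033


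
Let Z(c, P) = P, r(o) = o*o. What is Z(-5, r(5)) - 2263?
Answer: -2238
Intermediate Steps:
r(o) = o²
Z(-5, r(5)) - 2263 = 5² - 2263 = 25 - 2263 = -2238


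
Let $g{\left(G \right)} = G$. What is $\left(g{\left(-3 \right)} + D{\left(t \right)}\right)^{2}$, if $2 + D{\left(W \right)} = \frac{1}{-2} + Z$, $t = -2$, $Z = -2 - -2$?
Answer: $\frac{121}{4} \approx 30.25$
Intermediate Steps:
$Z = 0$ ($Z = -2 + 2 = 0$)
$D{\left(W \right)} = - \frac{5}{2}$ ($D{\left(W \right)} = -2 + \left(\frac{1}{-2} + 0\right) = -2 + \left(- \frac{1}{2} + 0\right) = -2 - \frac{1}{2} = - \frac{5}{2}$)
$\left(g{\left(-3 \right)} + D{\left(t \right)}\right)^{2} = \left(-3 - \frac{5}{2}\right)^{2} = \left(- \frac{11}{2}\right)^{2} = \frac{121}{4}$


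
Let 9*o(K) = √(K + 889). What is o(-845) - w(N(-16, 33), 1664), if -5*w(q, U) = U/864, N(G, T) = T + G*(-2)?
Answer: 52/135 + 2*√11/9 ≈ 1.1222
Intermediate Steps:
N(G, T) = T - 2*G
o(K) = √(889 + K)/9 (o(K) = √(K + 889)/9 = √(889 + K)/9)
w(q, U) = -U/4320 (w(q, U) = -U/(5*864) = -U/4320)
o(-845) - w(N(-16, 33), 1664) = √(889 - 845)/9 - (-1)*1664/4320 = √44/9 - 1*(-52/135) = (2*√11)/9 + 52/135 = 2*√11/9 + 52/135 = 52/135 + 2*√11/9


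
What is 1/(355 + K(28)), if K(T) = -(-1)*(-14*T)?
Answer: -1/37 ≈ -0.027027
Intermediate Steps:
K(T) = -14*T
1/(355 + K(28)) = 1/(355 - 14*28) = 1/(355 - 392) = 1/(-37) = -1/37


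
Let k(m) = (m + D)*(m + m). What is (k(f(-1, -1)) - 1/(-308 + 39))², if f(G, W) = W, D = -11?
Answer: 41692849/72361 ≈ 576.18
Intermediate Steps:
k(m) = 2*m*(-11 + m) (k(m) = (m - 11)*(m + m) = (-11 + m)*(2*m) = 2*m*(-11 + m))
(k(f(-1, -1)) - 1/(-308 + 39))² = (2*(-1)*(-11 - 1) - 1/(-308 + 39))² = (2*(-1)*(-12) - 1/(-269))² = (24 - 1*(-1/269))² = (24 + 1/269)² = (6457/269)² = 41692849/72361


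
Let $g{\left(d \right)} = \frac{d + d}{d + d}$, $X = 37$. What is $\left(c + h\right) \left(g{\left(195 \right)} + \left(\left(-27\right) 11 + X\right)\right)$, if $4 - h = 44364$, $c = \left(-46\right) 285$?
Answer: $14884730$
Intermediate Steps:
$c = -13110$
$h = -44360$ ($h = 4 - 44364 = -44360$)
$g{\left(d \right)} = 1$ ($g{\left(d \right)} = \frac{2 d}{2 d} = 2 d \frac{1}{2 d} = 1$)
$\left(c + h\right) \left(g{\left(195 \right)} + \left(\left(-27\right) 11 + X\right)\right) = \left(-13110 - 44360\right) \left(1 + \left(\left(-27\right) 11 + 37\right)\right) = - 57470 \left(1 + \left(-297 + 37\right)\right) = - 57470 \left(1 - 260\right) = \left(-57470\right) \left(-259\right) = 14884730$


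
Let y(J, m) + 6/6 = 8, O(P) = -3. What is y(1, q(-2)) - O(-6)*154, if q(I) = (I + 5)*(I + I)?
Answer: 469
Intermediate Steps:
q(I) = 2*I*(5 + I) (q(I) = (5 + I)*(2*I) = 2*I*(5 + I))
y(J, m) = 7 (y(J, m) = -1 + 8 = 7)
y(1, q(-2)) - O(-6)*154 = 7 - 1*(-3)*154 = 7 + 3*154 = 7 + 462 = 469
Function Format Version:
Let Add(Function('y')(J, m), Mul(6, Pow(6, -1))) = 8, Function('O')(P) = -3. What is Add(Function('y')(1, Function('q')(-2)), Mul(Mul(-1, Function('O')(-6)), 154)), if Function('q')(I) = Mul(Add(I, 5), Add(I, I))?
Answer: 469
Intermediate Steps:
Function('q')(I) = Mul(2, I, Add(5, I)) (Function('q')(I) = Mul(Add(5, I), Mul(2, I)) = Mul(2, I, Add(5, I)))
Function('y')(J, m) = 7 (Function('y')(J, m) = Add(-1, 8) = 7)
Add(Function('y')(1, Function('q')(-2)), Mul(Mul(-1, Function('O')(-6)), 154)) = Add(7, Mul(Mul(-1, -3), 154)) = Add(7, Mul(3, 154)) = Add(7, 462) = 469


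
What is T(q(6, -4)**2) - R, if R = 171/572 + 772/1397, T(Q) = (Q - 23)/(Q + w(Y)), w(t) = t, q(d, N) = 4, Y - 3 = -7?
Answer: -156355/108966 ≈ -1.4349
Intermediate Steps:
Y = -4 (Y = 3 - 7 = -4)
T(Q) = (-23 + Q)/(-4 + Q) (T(Q) = (Q - 23)/(Q - 4) = (-23 + Q)/(-4 + Q))
R = 61861/72644 (R = 171*(1/572) + 772*(1/1397) = 171/572 + 772/1397 = 61861/72644 ≈ 0.85156)
T(q(6, -4)**2) - R = (-23 + 4**2)/(-4 + 4**2) - 1*61861/72644 = (-23 + 16)/(-4 + 16) - 61861/72644 = -7/12 - 61861/72644 = -156355/108966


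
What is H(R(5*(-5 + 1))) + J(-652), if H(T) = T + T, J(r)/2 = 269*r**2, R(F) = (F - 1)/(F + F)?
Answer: 4574119061/20 ≈ 2.2871e+8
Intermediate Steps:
R(F) = (-1 + F)/(2*F) (R(F) = (-1 + F)/((2*F)) = (-1 + F)*(1/(2*F)) = (-1 + F)/(2*F))
J(r) = 538*r**2 (J(r) = 2*(269*r**2) = 538*r**2)
H(T) = 2*T
H(R(5*(-5 + 1))) + J(-652) = 2*((-1 + 5*(-5 + 1))/(2*((5*(-5 + 1))))) + 538*(-652)**2 = 2*((-1 + 5*(-4))/(2*((5*(-4))))) + 538*425104 = 2*((1/2)*(-1 - 20)/(-20)) + 228705952 = 2*((1/2)*(-1/20)*(-21)) + 228705952 = 2*(21/40) + 228705952 = 21/20 + 228705952 = 4574119061/20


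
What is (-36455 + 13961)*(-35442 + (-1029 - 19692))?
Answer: 1263330522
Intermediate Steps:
(-36455 + 13961)*(-35442 + (-1029 - 19692)) = -22494*(-35442 - 20721) = -22494*(-56163) = 1263330522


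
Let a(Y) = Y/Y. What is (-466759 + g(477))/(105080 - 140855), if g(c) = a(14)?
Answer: 51862/3975 ≈ 13.047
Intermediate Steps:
a(Y) = 1
g(c) = 1
(-466759 + g(477))/(105080 - 140855) = (-466759 + 1)/(105080 - 140855) = -466758/(-35775) = -466758*(-1/35775) = 51862/3975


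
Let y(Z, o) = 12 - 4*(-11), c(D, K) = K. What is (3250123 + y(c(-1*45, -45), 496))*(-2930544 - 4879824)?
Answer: -25385094055872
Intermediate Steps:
y(Z, o) = 56 (y(Z, o) = 12 + 44 = 56)
(3250123 + y(c(-1*45, -45), 496))*(-2930544 - 4879824) = (3250123 + 56)*(-2930544 - 4879824) = 3250179*(-7810368) = -25385094055872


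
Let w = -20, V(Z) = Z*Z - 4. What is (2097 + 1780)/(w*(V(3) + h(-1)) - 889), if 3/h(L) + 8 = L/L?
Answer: -27139/6863 ≈ -3.9544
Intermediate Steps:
V(Z) = -4 + Z² (V(Z) = Z² - 4 = -4 + Z²)
h(L) = -3/7 (h(L) = 3/(-8 + L/L) = 3/(-8 + 1) = 3/(-7) = 3*(-⅐) = -3/7)
(2097 + 1780)/(w*(V(3) + h(-1)) - 889) = (2097 + 1780)/(-20*((-4 + 3²) - 3/7) - 889) = 3877/(-20*((-4 + 9) - 3/7) - 889) = 3877/(-20*(5 - 3/7) - 889) = 3877/(-20*32/7 - 889) = 3877/(-640/7 - 889) = 3877/(-6863/7) = 3877*(-7/6863) = -27139/6863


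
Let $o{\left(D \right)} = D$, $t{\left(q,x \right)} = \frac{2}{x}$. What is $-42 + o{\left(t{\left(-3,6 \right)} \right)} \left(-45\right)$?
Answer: $-57$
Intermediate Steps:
$-42 + o{\left(t{\left(-3,6 \right)} \right)} \left(-45\right) = -42 + \frac{2}{6} \left(-45\right) = -42 + 2 \cdot \frac{1}{6} \left(-45\right) = -42 + \frac{1}{3} \left(-45\right) = -42 - 15 = -57$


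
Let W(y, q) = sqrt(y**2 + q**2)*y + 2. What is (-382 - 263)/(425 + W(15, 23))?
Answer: -275415/12679 + 9675*sqrt(754)/12679 ≈ -0.76888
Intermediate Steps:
W(y, q) = 2 + y*sqrt(q**2 + y**2) (W(y, q) = sqrt(q**2 + y**2)*y + 2 = y*sqrt(q**2 + y**2) + 2 = 2 + y*sqrt(q**2 + y**2))
(-382 - 263)/(425 + W(15, 23)) = (-382 - 263)/(425 + (2 + 15*sqrt(23**2 + 15**2))) = -645/(425 + (2 + 15*sqrt(529 + 225))) = -645/(425 + (2 + 15*sqrt(754))) = -645/(427 + 15*sqrt(754))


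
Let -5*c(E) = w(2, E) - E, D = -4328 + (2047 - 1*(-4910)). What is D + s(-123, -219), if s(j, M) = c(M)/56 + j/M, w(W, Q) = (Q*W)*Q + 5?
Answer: 23364791/10220 ≈ 2286.2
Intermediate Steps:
D = 2629 (D = -4328 + (2047 + 4910) = -4328 + 6957 = 2629)
w(W, Q) = 5 + W*Q² (w(W, Q) = W*Q² + 5 = 5 + W*Q²)
c(E) = -1 - 2*E²/5 + E/5 (c(E) = -((5 + 2*E²) - E)/5 = -(5 - E + 2*E²)/5 = -1 - 2*E²/5 + E/5)
s(j, M) = -1/56 - M²/140 + M/280 + j/M (s(j, M) = (-1 - 2*M²/5 + M/5)/56 + j/M = (-1 - 2*M²/5 + M/5)*(1/56) + j/M = (-1/56 - M²/140 + M/280) + j/M = -1/56 - M²/140 + M/280 + j/M)
D + s(-123, -219) = 2629 + (-123 + (1/280)*(-219)*(-5 - 219 - 2*(-219)²))/(-219) = 2629 - (-123 + (1/280)*(-219)*(-5 - 219 - 2*47961))/219 = 2629 - (-123 + (1/280)*(-219)*(-5 - 219 - 95922))/219 = 2629 - (-123 + (1/280)*(-219)*(-96146))/219 = 2629 - (-123 + 10527987/140)/219 = 2629 - 1/219*10510767/140 = 2629 - 3503589/10220 = 23364791/10220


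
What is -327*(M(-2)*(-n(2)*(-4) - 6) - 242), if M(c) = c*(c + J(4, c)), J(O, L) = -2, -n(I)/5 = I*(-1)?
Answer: -9810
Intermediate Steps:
n(I) = 5*I (n(I) = -5*I*(-1) = -(-5)*I = 5*I)
M(c) = c*(-2 + c) (M(c) = c*(c - 2) = c*(-2 + c))
-327*(M(-2)*(-n(2)*(-4) - 6) - 242) = -327*((-2*(-2 - 2))*(-5*2*(-4) - 6) - 242) = -327*((-2*(-4))*(-1*10*(-4) - 6) - 242) = -327*(8*(-10*(-4) - 6) - 242) = -327*(8*(40 - 6) - 242) = -327*(8*34 - 242) = -327*(272 - 242) = -327*30 = -9810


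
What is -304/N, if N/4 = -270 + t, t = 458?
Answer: -19/47 ≈ -0.40426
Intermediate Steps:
N = 752 (N = 4*(-270 + 458) = 4*188 = 752)
-304/N = -304/752 = -304*1/752 = -19/47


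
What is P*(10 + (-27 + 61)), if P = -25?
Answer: -1100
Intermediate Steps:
P*(10 + (-27 + 61)) = -25*(10 + (-27 + 61)) = -25*(10 + 34) = -25*44 = -1100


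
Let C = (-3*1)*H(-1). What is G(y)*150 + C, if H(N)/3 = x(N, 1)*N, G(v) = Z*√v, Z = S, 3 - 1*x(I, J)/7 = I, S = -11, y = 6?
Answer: 252 - 1650*√6 ≈ -3789.7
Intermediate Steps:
x(I, J) = 21 - 7*I
Z = -11
G(v) = -11*√v
H(N) = 3*N*(21 - 7*N) (H(N) = 3*((21 - 7*N)*N) = 3*(N*(21 - 7*N)) = 3*N*(21 - 7*N))
C = 252 (C = (-3*1)*(21*(-1)*(3 - 1*(-1))) = -63*(-1)*(3 + 1) = -63*(-1)*4 = -3*(-84) = 252)
G(y)*150 + C = -11*√6*150 + 252 = -1650*√6 + 252 = 252 - 1650*√6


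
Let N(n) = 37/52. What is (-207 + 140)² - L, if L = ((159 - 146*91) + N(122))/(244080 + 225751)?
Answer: 109672393235/24431212 ≈ 4489.0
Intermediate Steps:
N(n) = 37/52 (N(n) = 37*(1/52) = 37/52)
L = -682567/24431212 (L = ((159 - 146*91) + 37/52)/(244080 + 225751) = ((159 - 13286) + 37/52)/469831 = (-13127 + 37/52)*(1/469831) = -682567/52*1/469831 = -682567/24431212 ≈ -0.027938)
(-207 + 140)² - L = (-207 + 140)² - 1*(-682567/24431212) = (-67)² + 682567/24431212 = 4489 + 682567/24431212 = 109672393235/24431212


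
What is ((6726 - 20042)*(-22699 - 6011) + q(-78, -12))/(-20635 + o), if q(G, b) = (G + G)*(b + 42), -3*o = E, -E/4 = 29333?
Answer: 1146893040/55427 ≈ 20692.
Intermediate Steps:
E = -117332 (E = -4*29333 = -117332)
o = 117332/3 (o = -⅓*(-117332) = 117332/3 ≈ 39111.)
q(G, b) = 2*G*(42 + b) (q(G, b) = (2*G)*(42 + b) = 2*G*(42 + b))
((6726 - 20042)*(-22699 - 6011) + q(-78, -12))/(-20635 + o) = ((6726 - 20042)*(-22699 - 6011) + 2*(-78)*(42 - 12))/(-20635 + 117332/3) = (-13316*(-28710) + 2*(-78)*30)/(55427/3) = (382302360 - 4680)*(3/55427) = 382297680*(3/55427) = 1146893040/55427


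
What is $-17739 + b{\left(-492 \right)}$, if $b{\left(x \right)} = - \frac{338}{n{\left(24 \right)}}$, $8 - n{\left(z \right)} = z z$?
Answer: $- \frac{5037707}{284} \approx -17738.0$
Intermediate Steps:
$n{\left(z \right)} = 8 - z^{2}$ ($n{\left(z \right)} = 8 - z z = 8 - z^{2}$)
$b{\left(x \right)} = \frac{169}{284}$ ($b{\left(x \right)} = - \frac{338}{8 - 24^{2}} = - \frac{338}{8 - 576} = - \frac{338}{-568} = \left(-338\right) \left(- \frac{1}{568}\right) = \frac{169}{284}$)
$-17739 + b{\left(-492 \right)} = -17739 + \frac{169}{284} = - \frac{5037707}{284}$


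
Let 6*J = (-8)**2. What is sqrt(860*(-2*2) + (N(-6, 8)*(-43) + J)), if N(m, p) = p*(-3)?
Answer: 2*I*sqrt(5394)/3 ≈ 48.963*I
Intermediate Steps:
N(m, p) = -3*p
J = 32/3 (J = (1/6)*(-8)**2 = (1/6)*64 = 32/3 ≈ 10.667)
sqrt(860*(-2*2) + (N(-6, 8)*(-43) + J)) = sqrt(860*(-2*2) + (-3*8*(-43) + 32/3)) = sqrt(860*(-4) + (-24*(-43) + 32/3)) = sqrt(-3440 + (1032 + 32/3)) = sqrt(-3440 + 3128/3) = sqrt(-7192/3) = 2*I*sqrt(5394)/3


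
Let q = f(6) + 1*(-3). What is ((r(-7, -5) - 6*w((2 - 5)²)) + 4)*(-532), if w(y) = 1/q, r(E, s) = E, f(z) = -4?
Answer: 1140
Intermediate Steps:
q = -7 (q = -4 + 1*(-3) = -4 - 3 = -7)
w(y) = -⅐ (w(y) = 1/(-7) = -⅐)
((r(-7, -5) - 6*w((2 - 5)²)) + 4)*(-532) = ((-7 - 6*(-⅐)) + 4)*(-532) = ((-7 + 6/7) + 4)*(-532) = (-43/7 + 4)*(-532) = -15/7*(-532) = 1140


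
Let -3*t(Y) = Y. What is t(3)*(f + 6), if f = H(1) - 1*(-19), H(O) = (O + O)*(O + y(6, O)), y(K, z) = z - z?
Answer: -27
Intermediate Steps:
t(Y) = -Y/3
y(K, z) = 0
H(O) = 2*O² (H(O) = (O + O)*(O + 0) = (2*O)*O = 2*O²)
f = 21 (f = 2*1² - 1*(-19) = 2*1 + 19 = 2 + 19 = 21)
t(3)*(f + 6) = (-⅓*3)*(21 + 6) = -1*27 = -27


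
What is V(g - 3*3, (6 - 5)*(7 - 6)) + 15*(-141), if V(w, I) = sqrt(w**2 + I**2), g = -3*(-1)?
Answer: -2115 + sqrt(37) ≈ -2108.9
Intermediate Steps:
g = 3
V(w, I) = sqrt(I**2 + w**2)
V(g - 3*3, (6 - 5)*(7 - 6)) + 15*(-141) = sqrt(((6 - 5)*(7 - 6))**2 + (3 - 3*3)**2) + 15*(-141) = sqrt((1*1)**2 + (3 - 9)**2) - 2115 = sqrt(1**2 + (-6)**2) - 2115 = sqrt(1 + 36) - 2115 = sqrt(37) - 2115 = -2115 + sqrt(37)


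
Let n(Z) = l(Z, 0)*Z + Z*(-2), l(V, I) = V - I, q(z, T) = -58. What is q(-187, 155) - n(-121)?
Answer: -14941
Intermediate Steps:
n(Z) = Z² - 2*Z (n(Z) = (Z - 1*0)*Z + Z*(-2) = (Z + 0)*Z - 2*Z = Z*Z - 2*Z = Z² - 2*Z)
q(-187, 155) - n(-121) = -58 - (-121)*(-2 - 121) = -58 - (-121)*(-123) = -58 - 1*14883 = -58 - 14883 = -14941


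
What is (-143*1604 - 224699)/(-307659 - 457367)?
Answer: 454071/765026 ≈ 0.59354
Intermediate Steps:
(-143*1604 - 224699)/(-307659 - 457367) = (-229372 - 224699)/(-765026) = -454071*(-1/765026) = 454071/765026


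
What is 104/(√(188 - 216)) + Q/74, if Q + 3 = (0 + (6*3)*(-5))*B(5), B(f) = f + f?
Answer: -903/74 - 52*I*√7/7 ≈ -12.203 - 19.654*I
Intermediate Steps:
B(f) = 2*f
Q = -903 (Q = -3 + (0 + (6*3)*(-5))*(2*5) = -3 + (0 + 18*(-5))*10 = -3 + (0 - 90)*10 = -3 - 90*10 = -3 - 900 = -903)
104/(√(188 - 216)) + Q/74 = 104/(√(188 - 216)) - 903/74 = 104/(√(-28)) - 903*1/74 = 104/((2*I*√7)) - 903/74 = 104*(-I*√7/14) - 903/74 = -52*I*√7/7 - 903/74 = -903/74 - 52*I*√7/7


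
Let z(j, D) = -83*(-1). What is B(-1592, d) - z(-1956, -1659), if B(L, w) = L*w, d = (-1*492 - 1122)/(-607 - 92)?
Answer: -875835/233 ≈ -3758.9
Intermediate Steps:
z(j, D) = 83
d = 538/233 (d = (-492 - 1122)/(-699) = -1614*(-1/699) = 538/233 ≈ 2.3090)
B(-1592, d) - z(-1956, -1659) = -1592*538/233 - 1*83 = -856496/233 - 83 = -875835/233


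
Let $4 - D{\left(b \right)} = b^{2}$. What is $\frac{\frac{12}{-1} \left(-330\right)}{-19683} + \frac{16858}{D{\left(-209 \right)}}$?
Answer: $- \frac{6231814}{10613511} \approx -0.58716$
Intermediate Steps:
$D{\left(b \right)} = 4 - b^{2}$
$\frac{\frac{12}{-1} \left(-330\right)}{-19683} + \frac{16858}{D{\left(-209 \right)}} = \frac{\frac{12}{-1} \left(-330\right)}{-19683} + \frac{16858}{4 - \left(-209\right)^{2}} = 12 \left(-1\right) \left(-330\right) \left(- \frac{1}{19683}\right) + \frac{16858}{4 - 43681} = \left(-12\right) \left(-330\right) \left(- \frac{1}{19683}\right) + \frac{16858}{4 - 43681} = 3960 \left(- \frac{1}{19683}\right) + \frac{16858}{-43677} = - \frac{440}{2187} + 16858 \left(- \frac{1}{43677}\right) = - \frac{440}{2187} - \frac{16858}{43677} = - \frac{6231814}{10613511}$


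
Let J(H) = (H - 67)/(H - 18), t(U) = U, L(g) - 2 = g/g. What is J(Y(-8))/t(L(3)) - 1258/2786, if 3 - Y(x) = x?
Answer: 9257/4179 ≈ 2.2151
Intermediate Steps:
L(g) = 3 (L(g) = 2 + g/g = 2 + 1 = 3)
Y(x) = 3 - x
J(H) = (-67 + H)/(-18 + H)
J(Y(-8))/t(L(3)) - 1258/2786 = ((-67 + (3 - 1*(-8)))/(-18 + (3 - 1*(-8))))/3 - 1258/2786 = ((-67 + (3 + 8))/(-18 + (3 + 8)))*(⅓) - 1258*1/2786 = ((-67 + 11)/(-18 + 11))*(⅓) - 629/1393 = (-56/(-7))*(⅓) - 629/1393 = -⅐*(-56)*(⅓) - 629/1393 = 8*(⅓) - 629/1393 = 8/3 - 629/1393 = 9257/4179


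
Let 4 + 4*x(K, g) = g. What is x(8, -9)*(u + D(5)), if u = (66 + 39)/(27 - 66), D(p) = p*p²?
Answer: -795/2 ≈ -397.50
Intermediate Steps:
D(p) = p³
x(K, g) = -1 + g/4
u = -35/13 (u = 105/(-39) = 105*(-1/39) = -35/13 ≈ -2.6923)
x(8, -9)*(u + D(5)) = (-1 + (¼)*(-9))*(-35/13 + 5³) = (-1 - 9/4)*(-35/13 + 125) = -13/4*1590/13 = -795/2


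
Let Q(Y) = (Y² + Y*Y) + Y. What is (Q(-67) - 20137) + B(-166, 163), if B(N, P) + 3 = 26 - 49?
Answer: -11252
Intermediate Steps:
Q(Y) = Y + 2*Y² (Q(Y) = (Y² + Y²) + Y = 2*Y² + Y = Y + 2*Y²)
B(N, P) = -26 (B(N, P) = -3 + (26 - 49) = -3 - 23 = -26)
(Q(-67) - 20137) + B(-166, 163) = (-67*(1 + 2*(-67)) - 20137) - 26 = (-67*(1 - 134) - 20137) - 26 = (-67*(-133) - 20137) - 26 = (8911 - 20137) - 26 = -11226 - 26 = -11252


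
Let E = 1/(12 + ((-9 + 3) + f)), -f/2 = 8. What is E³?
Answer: -1/1000 ≈ -0.0010000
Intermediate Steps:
f = -16 (f = -2*8 = -16)
E = -⅒ (E = 1/(12 + ((-9 + 3) - 16)) = 1/(12 + (-6 - 16)) = 1/(12 - 22) = 1/(-10) = -⅒ ≈ -0.10000)
E³ = (-⅒)³ = -1/1000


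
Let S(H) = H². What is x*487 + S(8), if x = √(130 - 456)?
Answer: 64 + 487*I*√326 ≈ 64.0 + 8793.0*I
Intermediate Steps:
x = I*√326 (x = √(-326) = I*√326 ≈ 18.055*I)
x*487 + S(8) = (I*√326)*487 + 8² = 487*I*√326 + 64 = 64 + 487*I*√326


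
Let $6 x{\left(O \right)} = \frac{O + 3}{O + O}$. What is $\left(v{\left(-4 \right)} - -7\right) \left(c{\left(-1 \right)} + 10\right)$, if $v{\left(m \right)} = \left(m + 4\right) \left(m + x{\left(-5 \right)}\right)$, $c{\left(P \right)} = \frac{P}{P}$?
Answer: $77$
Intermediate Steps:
$c{\left(P \right)} = 1$
$x{\left(O \right)} = \frac{3 + O}{12 O}$ ($x{\left(O \right)} = \frac{\left(O + 3\right) \frac{1}{O + O}}{6} = \frac{\left(3 + O\right) \frac{1}{2 O}}{6} = \frac{\frac{1}{2} \frac{1}{O} \left(3 + O\right)}{6} = \frac{3 + O}{12 O}$)
$v{\left(m \right)} = \left(4 + m\right) \left(\frac{1}{30} + m\right)$ ($v{\left(m \right)} = \left(m + 4\right) \left(m + \frac{3 - 5}{12 \left(-5\right)}\right) = \left(4 + m\right) \left(m + \frac{1}{12} \left(- \frac{1}{5}\right) \left(-2\right)\right) = \left(4 + m\right) \left(m + \frac{1}{30}\right) = \left(4 + m\right) \left(\frac{1}{30} + m\right)$)
$\left(v{\left(-4 \right)} - -7\right) \left(c{\left(-1 \right)} + 10\right) = \left(\left(\frac{2}{15} + \left(-4\right)^{2} + \frac{121}{30} \left(-4\right)\right) - -7\right) \left(1 + 10\right) = \left(\left(\frac{2}{15} + 16 - \frac{242}{15}\right) + 7\right) 11 = \left(0 + 7\right) 11 = 7 \cdot 11 = 77$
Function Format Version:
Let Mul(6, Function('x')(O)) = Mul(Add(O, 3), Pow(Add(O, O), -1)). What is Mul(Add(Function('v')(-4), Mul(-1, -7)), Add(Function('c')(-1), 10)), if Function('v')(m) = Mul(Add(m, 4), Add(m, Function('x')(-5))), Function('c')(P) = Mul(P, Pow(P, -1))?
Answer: 77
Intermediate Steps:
Function('c')(P) = 1
Function('x')(O) = Mul(Rational(1, 12), Pow(O, -1), Add(3, O)) (Function('x')(O) = Mul(Rational(1, 6), Mul(Add(O, 3), Pow(Add(O, O), -1))) = Mul(Rational(1, 6), Mul(Add(3, O), Pow(Mul(2, O), -1))) = Mul(Rational(1, 6), Mul(Add(3, O), Mul(Rational(1, 2), Pow(O, -1)))) = Mul(Rational(1, 6), Mul(Rational(1, 2), Pow(O, -1), Add(3, O))) = Mul(Rational(1, 12), Pow(O, -1), Add(3, O)))
Function('v')(m) = Mul(Add(4, m), Add(Rational(1, 30), m)) (Function('v')(m) = Mul(Add(m, 4), Add(m, Mul(Rational(1, 12), Pow(-5, -1), Add(3, -5)))) = Mul(Add(4, m), Add(m, Mul(Rational(1, 12), Rational(-1, 5), -2))) = Mul(Add(4, m), Add(m, Rational(1, 30))) = Mul(Add(4, m), Add(Rational(1, 30), m)))
Mul(Add(Function('v')(-4), Mul(-1, -7)), Add(Function('c')(-1), 10)) = Mul(Add(Add(Rational(2, 15), Pow(-4, 2), Mul(Rational(121, 30), -4)), Mul(-1, -7)), Add(1, 10)) = Mul(Add(Add(Rational(2, 15), 16, Rational(-242, 15)), 7), 11) = Mul(Add(0, 7), 11) = Mul(7, 11) = 77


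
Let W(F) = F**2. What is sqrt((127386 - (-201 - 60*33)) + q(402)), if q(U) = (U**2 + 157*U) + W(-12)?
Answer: 3*sqrt(39381) ≈ 595.34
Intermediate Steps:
q(U) = 144 + U**2 + 157*U (q(U) = (U**2 + 157*U) + (-12)**2 = (U**2 + 157*U) + 144 = 144 + U**2 + 157*U)
sqrt((127386 - (-201 - 60*33)) + q(402)) = sqrt((127386 - (-201 - 60*33)) + (144 + 402**2 + 157*402)) = sqrt((127386 - (-201 - 1980)) + (144 + 161604 + 63114)) = sqrt((127386 - 1*(-2181)) + 224862) = sqrt((127386 + 2181) + 224862) = sqrt(129567 + 224862) = sqrt(354429) = 3*sqrt(39381)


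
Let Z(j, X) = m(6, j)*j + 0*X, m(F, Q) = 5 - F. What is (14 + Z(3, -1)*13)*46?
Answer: -1150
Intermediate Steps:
Z(j, X) = -j (Z(j, X) = (5 - 1*6)*j + 0*X = (5 - 6)*j + 0 = -j + 0 = -j)
(14 + Z(3, -1)*13)*46 = (14 - 1*3*13)*46 = (14 - 3*13)*46 = (14 - 39)*46 = -25*46 = -1150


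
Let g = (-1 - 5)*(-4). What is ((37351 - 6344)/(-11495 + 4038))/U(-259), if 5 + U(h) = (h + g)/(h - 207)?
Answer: 14449262/15622415 ≈ 0.92491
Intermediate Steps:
g = 24 (g = -6*(-4) = 24)
U(h) = -5 + (24 + h)/(-207 + h) (U(h) = -5 + (h + 24)/(h - 207) = -5 + (24 + h)/(-207 + h))
((37351 - 6344)/(-11495 + 4038))/U(-259) = ((37351 - 6344)/(-11495 + 4038))/(((1059 - 4*(-259))/(-207 - 259))) = (31007/(-7457))/(((1059 + 1036)/(-466))) = (31007*(-1/7457))/((-1/466*2095)) = -31007/(7457*(-2095/466)) = -31007/7457*(-466/2095) = 14449262/15622415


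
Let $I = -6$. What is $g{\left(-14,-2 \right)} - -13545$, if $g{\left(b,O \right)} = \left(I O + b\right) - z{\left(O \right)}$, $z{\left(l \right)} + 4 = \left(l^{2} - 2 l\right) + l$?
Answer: $13541$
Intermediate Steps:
$z{\left(l \right)} = -4 + l^{2} - l$ ($z{\left(l \right)} = -4 + \left(\left(l^{2} - 2 l\right) + l\right) = -4 + \left(l^{2} - l\right) = -4 + l^{2} - l$)
$g{\left(b,O \right)} = 4 + b - O^{2} - 5 O$ ($g{\left(b,O \right)} = \left(- 6 O + b\right) - \left(-4 + O^{2} - O\right) = \left(b - 6 O\right) + \left(4 + O - O^{2}\right) = 4 + b - O^{2} - 5 O$)
$g{\left(-14,-2 \right)} - -13545 = \left(4 - 14 - \left(-2\right)^{2} - -10\right) - -13545 = \left(4 - 14 - 4 + 10\right) + 13545 = -4 + 13545 = 13541$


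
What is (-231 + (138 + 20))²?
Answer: 5329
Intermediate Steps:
(-231 + (138 + 20))² = (-231 + 158)² = (-73)² = 5329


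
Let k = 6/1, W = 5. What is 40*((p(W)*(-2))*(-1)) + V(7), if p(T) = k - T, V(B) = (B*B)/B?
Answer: 87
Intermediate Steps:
V(B) = B (V(B) = B**2/B = B)
k = 6 (k = 6*1 = 6)
p(T) = 6 - T
40*((p(W)*(-2))*(-1)) + V(7) = 40*(((6 - 1*5)*(-2))*(-1)) + 7 = 40*(((6 - 5)*(-2))*(-1)) + 7 = 40*((1*(-2))*(-1)) + 7 = 40*(-2*(-1)) + 7 = 40*2 + 7 = 80 + 7 = 87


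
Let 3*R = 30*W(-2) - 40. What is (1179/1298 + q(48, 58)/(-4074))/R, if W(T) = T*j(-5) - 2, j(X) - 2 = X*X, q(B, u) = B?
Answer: -2370471/1515908240 ≈ -0.0015637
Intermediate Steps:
j(X) = 2 + X² (j(X) = 2 + X*X = 2 + X²)
W(T) = -2 + 27*T (W(T) = T*(2 + (-5)²) - 2 = T*(2 + 25) - 2 = T*27 - 2 = 27*T - 2 = -2 + 27*T)
R = -1720/3 (R = (30*(-2 + 27*(-2)) - 40)/3 = (30*(-2 - 54) - 40)/3 = (30*(-56) - 40)/3 = (-1680 - 40)/3 = (⅓)*(-1720) = -1720/3 ≈ -573.33)
(1179/1298 + q(48, 58)/(-4074))/R = (1179/1298 + 48/(-4074))/(-1720/3) = (1179*(1/1298) + 48*(-1/4074))*(-3/1720) = (1179/1298 - 8/679)*(-3/1720) = (790157/881342)*(-3/1720) = -2370471/1515908240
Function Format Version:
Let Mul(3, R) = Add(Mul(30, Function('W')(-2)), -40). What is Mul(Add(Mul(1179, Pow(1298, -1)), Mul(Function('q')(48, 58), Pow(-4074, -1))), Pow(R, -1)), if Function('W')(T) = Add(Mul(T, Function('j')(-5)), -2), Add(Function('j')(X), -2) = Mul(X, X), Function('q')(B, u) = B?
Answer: Rational(-2370471, 1515908240) ≈ -0.0015637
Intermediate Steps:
Function('j')(X) = Add(2, Pow(X, 2)) (Function('j')(X) = Add(2, Mul(X, X)) = Add(2, Pow(X, 2)))
Function('W')(T) = Add(-2, Mul(27, T)) (Function('W')(T) = Add(Mul(T, Add(2, Pow(-5, 2))), -2) = Add(Mul(T, Add(2, 25)), -2) = Add(Mul(T, 27), -2) = Add(Mul(27, T), -2) = Add(-2, Mul(27, T)))
R = Rational(-1720, 3) (R = Mul(Rational(1, 3), Add(Mul(30, Add(-2, Mul(27, -2))), -40)) = Mul(Rational(1, 3), Add(Mul(30, Add(-2, -54)), -40)) = Mul(Rational(1, 3), Add(Mul(30, -56), -40)) = Mul(Rational(1, 3), Add(-1680, -40)) = Mul(Rational(1, 3), -1720) = Rational(-1720, 3) ≈ -573.33)
Mul(Add(Mul(1179, Pow(1298, -1)), Mul(Function('q')(48, 58), Pow(-4074, -1))), Pow(R, -1)) = Mul(Add(Mul(1179, Pow(1298, -1)), Mul(48, Pow(-4074, -1))), Pow(Rational(-1720, 3), -1)) = Mul(Add(Mul(1179, Rational(1, 1298)), Mul(48, Rational(-1, 4074))), Rational(-3, 1720)) = Mul(Add(Rational(1179, 1298), Rational(-8, 679)), Rational(-3, 1720)) = Mul(Rational(790157, 881342), Rational(-3, 1720)) = Rational(-2370471, 1515908240)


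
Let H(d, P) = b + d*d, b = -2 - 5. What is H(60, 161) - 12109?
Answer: -8516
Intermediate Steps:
b = -7
H(d, P) = -7 + d² (H(d, P) = -7 + d*d = -7 + d²)
H(60, 161) - 12109 = (-7 + 60²) - 12109 = (-7 + 3600) - 12109 = 3593 - 12109 = -8516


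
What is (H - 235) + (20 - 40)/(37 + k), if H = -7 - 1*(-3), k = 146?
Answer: -43757/183 ≈ -239.11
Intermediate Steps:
H = -4 (H = -7 + 3 = -4)
(H - 235) + (20 - 40)/(37 + k) = (-4 - 235) + (20 - 40)/(37 + 146) = -239 - 20/183 = -43757/183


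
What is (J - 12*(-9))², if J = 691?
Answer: 638401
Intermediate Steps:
(J - 12*(-9))² = (691 - 12*(-9))² = (691 + 108)² = 799² = 638401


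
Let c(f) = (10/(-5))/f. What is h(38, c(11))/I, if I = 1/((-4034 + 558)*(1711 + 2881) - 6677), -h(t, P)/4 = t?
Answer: 2427207288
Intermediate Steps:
c(f) = -2/f (c(f) = (10*(-⅕))/f = -2/f)
h(t, P) = -4*t
I = -1/15968469 (I = 1/(-3476*4592 - 6677) = 1/(-15961792 - 6677) = 1/(-15968469) = -1/15968469 ≈ -6.2623e-8)
h(38, c(11))/I = (-4*38)/(-1/15968469) = -152*(-15968469) = 2427207288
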